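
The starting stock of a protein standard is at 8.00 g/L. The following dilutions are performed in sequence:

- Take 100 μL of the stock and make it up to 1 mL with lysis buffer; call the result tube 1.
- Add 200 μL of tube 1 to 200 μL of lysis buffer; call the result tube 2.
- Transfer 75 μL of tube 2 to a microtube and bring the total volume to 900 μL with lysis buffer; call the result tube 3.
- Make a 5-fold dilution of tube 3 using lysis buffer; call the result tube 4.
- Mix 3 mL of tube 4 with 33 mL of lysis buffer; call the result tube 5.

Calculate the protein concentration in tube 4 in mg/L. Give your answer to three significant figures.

6.67 mg/L

Step 1: 100 μL brought to 1 mL → factor 1000/100 = 10
Step 2: 200 μL + 200 μL = 400 μL total → factor 400/200 = 2
Step 3: 75 μL brought to 900 μL → factor 900/75 = 12
Step 4: 5-fold → factor 5
Dilution factor through tube 4 = 10 × 2 × 12 × 5 = 1200
[tube 4] = 8.00 g/L / 1200 = 0.006667 g/L = 6.67 mg/L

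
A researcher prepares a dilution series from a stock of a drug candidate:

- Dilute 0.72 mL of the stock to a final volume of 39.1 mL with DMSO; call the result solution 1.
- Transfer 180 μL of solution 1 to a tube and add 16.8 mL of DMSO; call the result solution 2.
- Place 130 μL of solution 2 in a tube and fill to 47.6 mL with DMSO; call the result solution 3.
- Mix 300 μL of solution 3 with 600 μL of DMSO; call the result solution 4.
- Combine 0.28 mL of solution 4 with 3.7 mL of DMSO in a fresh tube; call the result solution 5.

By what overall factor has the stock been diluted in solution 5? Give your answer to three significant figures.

Step 1: 0.72 mL brought to 39.1 mL → factor 39.1/0.72 = 54.306
Step 2: 180 μL + 16.8 mL = 16980 μL total → factor 16980/180 = 94.333
Step 3: 130 μL brought to 47.6 mL → factor 47600/130 = 366.15
Step 4: 300 μL + 600 μL = 900 μL total → factor 900/300 = 3
Step 5: 0.28 mL + 3.7 mL = 3.98 mL total → factor 3.98/0.28 = 14.214
Overall dilution factor = 54.306 × 94.333 × 366.15 × 3 × 14.214 = 7.9987 × 10^7

8.00 × 10^7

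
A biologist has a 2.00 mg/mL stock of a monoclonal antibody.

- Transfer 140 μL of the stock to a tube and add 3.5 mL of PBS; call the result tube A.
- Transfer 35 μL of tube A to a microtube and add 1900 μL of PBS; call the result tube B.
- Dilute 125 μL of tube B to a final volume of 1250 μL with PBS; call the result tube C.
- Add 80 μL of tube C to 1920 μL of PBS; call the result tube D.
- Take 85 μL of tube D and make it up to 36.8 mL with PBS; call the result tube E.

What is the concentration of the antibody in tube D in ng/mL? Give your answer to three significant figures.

Step 1: 140 μL + 3.5 mL = 3640 μL total → factor 3640/140 = 26
Step 2: 35 μL + 1900 μL = 1935 μL total → factor 1935/35 = 55.286
Step 3: 125 μL brought to 1250 μL → factor 1250/125 = 10
Step 4: 80 μL + 1920 μL = 2000 μL total → factor 2000/80 = 25
Dilution factor through tube D = 26 × 55.286 × 10 × 25 = 3.5936 × 10^5
[tube D] = 2.00 mg/mL / 3.5936 × 10^5 = 5.565 × 10^-6 mg/mL = 5.57 ng/mL

5.57 ng/mL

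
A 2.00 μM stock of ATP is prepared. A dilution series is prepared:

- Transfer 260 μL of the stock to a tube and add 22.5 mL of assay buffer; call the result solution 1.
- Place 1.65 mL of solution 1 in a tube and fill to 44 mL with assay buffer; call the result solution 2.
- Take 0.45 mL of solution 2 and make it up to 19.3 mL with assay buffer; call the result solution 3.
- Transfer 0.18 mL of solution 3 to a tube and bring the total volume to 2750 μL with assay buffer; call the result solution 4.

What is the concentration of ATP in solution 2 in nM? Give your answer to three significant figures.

0.857 nM

Step 1: 260 μL + 22.5 mL = 22760 μL total → factor 22760/260 = 87.538
Step 2: 1.65 mL brought to 44 mL → factor 44/1.65 = 26.667
Dilution factor through solution 2 = 87.538 × 26.667 = 2334.4
[solution 2] = 2.00 μM / 2334.4 = 0.0008568 μM = 0.857 nM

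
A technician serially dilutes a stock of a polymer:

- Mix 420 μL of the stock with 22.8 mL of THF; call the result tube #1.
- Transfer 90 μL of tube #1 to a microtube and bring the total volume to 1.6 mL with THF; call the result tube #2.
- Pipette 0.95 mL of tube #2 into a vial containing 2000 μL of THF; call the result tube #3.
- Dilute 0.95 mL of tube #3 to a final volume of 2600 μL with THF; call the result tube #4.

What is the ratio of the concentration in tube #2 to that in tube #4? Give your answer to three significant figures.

Step 1: 420 μL + 22.8 mL = 23220 μL total → factor 23220/420 = 55.286
Step 2: 90 μL brought to 1.6 mL → factor 1600/90 = 17.778
Step 3: 0.95 mL + 2000 μL = 2.95 mL total → factor 2.95/0.95 = 3.1053
Step 4: 0.95 mL brought to 2600 μL → factor 2.6/0.95 = 2.7368
Dilution factor to tube #2 = 982.86; to tube #4 = 8352.9
[tube #2]/[tube #4] = (factor to tube #4)/(factor to tube #2) = 8352.9/982.86 = 8.50

8.50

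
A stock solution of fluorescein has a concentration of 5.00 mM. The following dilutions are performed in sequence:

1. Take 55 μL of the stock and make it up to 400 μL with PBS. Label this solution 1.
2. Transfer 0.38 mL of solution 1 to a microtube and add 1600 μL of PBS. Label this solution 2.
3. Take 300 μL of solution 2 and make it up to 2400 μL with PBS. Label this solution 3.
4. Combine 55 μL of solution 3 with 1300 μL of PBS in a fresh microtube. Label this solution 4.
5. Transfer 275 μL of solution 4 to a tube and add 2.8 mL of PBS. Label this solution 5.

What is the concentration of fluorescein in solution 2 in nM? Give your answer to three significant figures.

1.32 × 10^5 nM

Step 1: 55 μL brought to 400 μL → factor 400/55 = 7.2727
Step 2: 0.38 mL + 1600 μL = 1.98 mL total → factor 1.98/0.38 = 5.2105
Dilution factor through solution 2 = 7.2727 × 5.2105 = 37.895
[solution 2] = 5.00 mM / 37.895 = 0.1319 mM = 1.32 × 10^5 nM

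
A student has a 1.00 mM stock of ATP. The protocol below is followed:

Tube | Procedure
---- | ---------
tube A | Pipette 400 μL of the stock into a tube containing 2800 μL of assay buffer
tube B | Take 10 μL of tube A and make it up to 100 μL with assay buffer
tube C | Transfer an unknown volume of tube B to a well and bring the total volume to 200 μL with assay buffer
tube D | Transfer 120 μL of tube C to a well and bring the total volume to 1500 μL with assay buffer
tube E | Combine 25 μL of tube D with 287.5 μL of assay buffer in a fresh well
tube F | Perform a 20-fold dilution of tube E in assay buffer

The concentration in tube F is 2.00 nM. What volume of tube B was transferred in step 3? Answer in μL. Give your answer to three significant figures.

Step 1: 400 μL + 2800 μL = 3200 μL total → factor 3200/400 = 8
Step 2: 10 μL brought to 100 μL → factor 100/10 = 10
Step 3: v brought to 200 μL → factor = 200 μL/v
Step 4: 120 μL brought to 1500 μL → factor 1500/120 = 12.5
Step 5: 25 μL + 287.5 μL = 312.5 μL total → factor 312.5/25 = 12.5
Step 6: 20-fold → factor 20
Product of known-step factors = 2.5 × 10^5
Overall factor = 1.00 mM / (2.00 nM) = 5 × 10^5
Step-3 factor = 5 × 10^5 / 2.5 × 10^5 = 2
v = 200 μL / 2 = 100 μL

100 μL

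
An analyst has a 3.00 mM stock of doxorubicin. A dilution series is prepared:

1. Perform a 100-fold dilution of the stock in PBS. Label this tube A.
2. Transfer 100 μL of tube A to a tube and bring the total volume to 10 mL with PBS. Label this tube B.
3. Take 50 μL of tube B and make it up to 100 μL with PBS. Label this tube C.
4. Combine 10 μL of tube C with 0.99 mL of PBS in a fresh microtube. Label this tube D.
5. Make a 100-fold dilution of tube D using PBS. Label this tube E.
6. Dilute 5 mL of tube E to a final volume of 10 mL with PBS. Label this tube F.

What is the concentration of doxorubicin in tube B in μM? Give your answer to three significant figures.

Step 1: 100-fold → factor 100
Step 2: 100 μL brought to 10 mL → factor 10000/100 = 100
Dilution factor through tube B = 100 × 100 = 10000
[tube B] = 3.00 mM / 10000 = 0.0003000 mM = 0.300 μM

0.300 μM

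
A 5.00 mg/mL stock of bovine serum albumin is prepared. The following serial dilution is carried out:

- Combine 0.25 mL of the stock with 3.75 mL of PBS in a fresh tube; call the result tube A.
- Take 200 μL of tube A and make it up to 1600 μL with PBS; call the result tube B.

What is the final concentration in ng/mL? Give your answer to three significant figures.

3.91 × 10^4 ng/mL

Step 1: 0.25 mL + 3.75 mL = 4 mL total → factor 4/0.25 = 16
Step 2: 200 μL brought to 1600 μL → factor 1600/200 = 8
Overall dilution factor = 16 × 8 = 128
Final = 5.00 mg/mL / 128 = 0.03906 mg/mL = 3.91 × 10^4 ng/mL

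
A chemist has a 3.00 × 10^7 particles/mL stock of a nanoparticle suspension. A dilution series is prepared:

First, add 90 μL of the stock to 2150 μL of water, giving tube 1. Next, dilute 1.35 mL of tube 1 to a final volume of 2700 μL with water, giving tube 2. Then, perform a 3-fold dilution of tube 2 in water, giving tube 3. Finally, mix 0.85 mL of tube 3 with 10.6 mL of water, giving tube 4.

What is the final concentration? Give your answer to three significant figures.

Step 1: 90 μL + 2150 μL = 2240 μL total → factor 2240/90 = 24.889
Step 2: 1.35 mL brought to 2700 μL → factor 2.7/1.35 = 2
Step 3: 3-fold → factor 3
Step 4: 0.85 mL + 10.6 mL = 11.45 mL total → factor 11.45/0.85 = 13.471
Overall dilution factor = 24.889 × 2 × 3 × 13.471 = 2011.6
Final = 3.00 × 10^7 particles/mL / 2011.6 = 1.49 × 10^4 particles/mL

1.49 × 10^4 particles/mL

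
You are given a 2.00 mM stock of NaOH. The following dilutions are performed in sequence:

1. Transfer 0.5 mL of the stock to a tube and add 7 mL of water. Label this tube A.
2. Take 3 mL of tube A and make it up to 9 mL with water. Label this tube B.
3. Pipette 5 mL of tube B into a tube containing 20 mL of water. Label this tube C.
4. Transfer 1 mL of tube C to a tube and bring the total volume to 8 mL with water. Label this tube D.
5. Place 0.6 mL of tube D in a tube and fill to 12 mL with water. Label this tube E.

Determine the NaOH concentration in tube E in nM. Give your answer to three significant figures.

55.6 nM

Step 1: 0.5 mL + 7 mL = 7.5 mL total → factor 7.5/0.5 = 15
Step 2: 3 mL brought to 9 mL → factor 9/3 = 3
Step 3: 5 mL + 20 mL = 25 mL total → factor 25/5 = 5
Step 4: 1 mL brought to 8 mL → factor 8/1 = 8
Step 5: 0.6 mL brought to 12 mL → factor 12/0.6 = 20
Overall dilution factor = 15 × 3 × 5 × 8 × 20 = 36000
Final = 2.00 mM / 36000 = 5.556 × 10^-5 mM = 55.6 nM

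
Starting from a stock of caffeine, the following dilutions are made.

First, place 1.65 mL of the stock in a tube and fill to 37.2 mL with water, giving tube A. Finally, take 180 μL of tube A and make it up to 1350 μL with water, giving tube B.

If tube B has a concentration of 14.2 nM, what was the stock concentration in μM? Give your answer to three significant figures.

2.40 μM

Step 1: 1.65 mL brought to 37.2 mL → factor 37.2/1.65 = 22.545
Step 2: 180 μL brought to 1350 μL → factor 1350/180 = 7.5
Overall dilution factor = 22.545 × 7.5 = 169.09
Stock = 14.2 nM × 169.09 = 2401 nM = 2.40 μM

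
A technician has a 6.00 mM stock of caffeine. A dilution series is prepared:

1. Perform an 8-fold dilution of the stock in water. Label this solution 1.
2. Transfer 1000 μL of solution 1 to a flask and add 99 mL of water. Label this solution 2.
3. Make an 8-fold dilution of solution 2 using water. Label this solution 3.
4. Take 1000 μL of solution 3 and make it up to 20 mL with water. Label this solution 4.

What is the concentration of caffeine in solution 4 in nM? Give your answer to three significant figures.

Step 1: 8-fold → factor 8
Step 2: 1000 μL + 99 mL = 1 × 10^5 μL total → factor 1 × 10^5/1000 = 100
Step 3: 8-fold → factor 8
Step 4: 1000 μL brought to 20 mL → factor 20000/1000 = 20
Overall dilution factor = 8 × 100 × 8 × 20 = 1.28 × 10^5
Final = 6.00 mM / 1.28 × 10^5 = 4.688 × 10^-5 mM = 46.9 nM

46.9 nM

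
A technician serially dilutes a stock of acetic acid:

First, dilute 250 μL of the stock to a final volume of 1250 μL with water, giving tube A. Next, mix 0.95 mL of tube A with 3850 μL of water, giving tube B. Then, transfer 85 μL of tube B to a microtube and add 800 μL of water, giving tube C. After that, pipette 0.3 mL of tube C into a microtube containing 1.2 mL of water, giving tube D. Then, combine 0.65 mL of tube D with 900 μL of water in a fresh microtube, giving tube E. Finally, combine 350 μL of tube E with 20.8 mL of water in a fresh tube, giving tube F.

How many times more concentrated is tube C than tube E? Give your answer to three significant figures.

11.9

Step 1: 250 μL brought to 1250 μL → factor 1250/250 = 5
Step 2: 0.95 mL + 3850 μL = 4.8 mL total → factor 4.8/0.95 = 5.0526
Step 3: 85 μL + 800 μL = 885 μL total → factor 885/85 = 10.412
Step 4: 0.3 mL + 1.2 mL = 1.5 mL total → factor 1.5/0.3 = 5
Step 5: 0.65 mL + 900 μL = 1.55 mL total → factor 1.55/0.65 = 2.3846
Dilution factor to tube C = 263.03; to tube E = 3136.2
[tube C]/[tube E] = (factor to tube E)/(factor to tube C) = 3136.2/263.03 = 11.9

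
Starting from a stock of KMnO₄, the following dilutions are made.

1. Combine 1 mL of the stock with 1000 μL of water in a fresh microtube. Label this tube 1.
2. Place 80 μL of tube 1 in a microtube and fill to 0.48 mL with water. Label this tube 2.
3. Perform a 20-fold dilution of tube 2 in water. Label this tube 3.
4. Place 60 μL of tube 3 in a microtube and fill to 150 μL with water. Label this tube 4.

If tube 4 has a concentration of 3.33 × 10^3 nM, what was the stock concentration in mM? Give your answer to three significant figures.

2.00 mM

Step 1: 1 mL + 1000 μL = 2 mL total → factor 2/1 = 2
Step 2: 80 μL brought to 0.48 mL → factor 480/80 = 6
Step 3: 20-fold → factor 20
Step 4: 60 μL brought to 150 μL → factor 150/60 = 2.5
Overall dilution factor = 2 × 6 × 20 × 2.5 = 600
Stock = 3.33 × 10^3 nM × 600 = 1.998 × 10^6 nM = 2.00 mM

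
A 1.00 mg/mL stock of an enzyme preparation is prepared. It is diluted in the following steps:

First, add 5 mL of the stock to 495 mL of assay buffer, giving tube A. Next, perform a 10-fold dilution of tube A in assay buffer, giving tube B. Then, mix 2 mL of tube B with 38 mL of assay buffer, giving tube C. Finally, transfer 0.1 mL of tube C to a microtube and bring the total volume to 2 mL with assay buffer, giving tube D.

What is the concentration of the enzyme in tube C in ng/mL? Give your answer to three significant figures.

50.0 ng/mL

Step 1: 5 mL + 495 mL = 500 mL total → factor 500/5 = 100
Step 2: 10-fold → factor 10
Step 3: 2 mL + 38 mL = 40 mL total → factor 40/2 = 20
Dilution factor through tube C = 100 × 10 × 20 = 20000
[tube C] = 1.00 mg/mL / 20000 = 5.000 × 10^-5 mg/mL = 50.0 ng/mL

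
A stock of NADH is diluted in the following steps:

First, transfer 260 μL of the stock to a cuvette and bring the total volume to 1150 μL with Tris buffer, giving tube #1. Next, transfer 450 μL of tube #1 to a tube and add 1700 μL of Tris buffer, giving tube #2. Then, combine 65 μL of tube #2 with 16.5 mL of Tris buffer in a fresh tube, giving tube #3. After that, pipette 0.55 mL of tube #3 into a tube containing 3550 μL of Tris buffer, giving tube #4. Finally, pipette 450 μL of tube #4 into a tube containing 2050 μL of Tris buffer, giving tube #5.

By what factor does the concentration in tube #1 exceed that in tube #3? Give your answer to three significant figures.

Step 1: 260 μL brought to 1150 μL → factor 1150/260 = 4.4231
Step 2: 450 μL + 1700 μL = 2150 μL total → factor 2150/450 = 4.7778
Step 3: 65 μL + 16.5 mL = 16565 μL total → factor 16565/65 = 254.85
Dilution factor to tube #1 = 4.4231; to tube #3 = 5385.5
[tube #1]/[tube #3] = (factor to tube #3)/(factor to tube #1) = 5385.5/4.4231 = 1.22 × 10^3

1.22 × 10^3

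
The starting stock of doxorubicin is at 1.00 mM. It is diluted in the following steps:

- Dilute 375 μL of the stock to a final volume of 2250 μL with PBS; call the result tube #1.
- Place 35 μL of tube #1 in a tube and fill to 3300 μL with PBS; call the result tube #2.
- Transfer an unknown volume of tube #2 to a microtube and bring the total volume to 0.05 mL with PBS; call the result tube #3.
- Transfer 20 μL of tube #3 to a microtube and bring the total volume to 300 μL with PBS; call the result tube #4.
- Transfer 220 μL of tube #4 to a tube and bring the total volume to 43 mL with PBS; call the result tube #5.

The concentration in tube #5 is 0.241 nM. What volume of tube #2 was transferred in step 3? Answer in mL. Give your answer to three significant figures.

Step 1: 375 μL brought to 2250 μL → factor 2250/375 = 6
Step 2: 35 μL brought to 3300 μL → factor 3300/35 = 94.286
Step 3: v brought to 0.05 mL → factor = 0.05 mL/v
Step 4: 20 μL brought to 300 μL → factor 300/20 = 15
Step 5: 220 μL brought to 43 mL → factor 43000/220 = 195.45
Product of known-step factors = 1.6586 × 10^6
Overall factor = 1.00 mM / (0.241 nM) = 4.1494 × 10^6
Step-3 factor = 4.1494 × 10^6 / 1.6586 × 10^6 = 2.5018
v = 0.05 mL / 2.5018 = 0.0200 mL

0.0200 mL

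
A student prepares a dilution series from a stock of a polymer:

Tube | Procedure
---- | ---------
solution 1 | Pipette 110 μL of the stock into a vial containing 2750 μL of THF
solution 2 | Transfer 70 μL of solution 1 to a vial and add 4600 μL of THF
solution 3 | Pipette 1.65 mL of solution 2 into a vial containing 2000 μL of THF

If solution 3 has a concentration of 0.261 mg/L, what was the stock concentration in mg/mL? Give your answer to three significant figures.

1.00 mg/mL

Step 1: 110 μL + 2750 μL = 2860 μL total → factor 2860/110 = 26
Step 2: 70 μL + 4600 μL = 4670 μL total → factor 4670/70 = 66.714
Step 3: 1.65 mL + 2000 μL = 3.65 mL total → factor 3.65/1.65 = 2.2121
Overall dilution factor = 26 × 66.714 × 2.2121 = 3837.1
Stock = 0.261 mg/L × 3837.1 = 1001 mg/L = 1.00 mg/mL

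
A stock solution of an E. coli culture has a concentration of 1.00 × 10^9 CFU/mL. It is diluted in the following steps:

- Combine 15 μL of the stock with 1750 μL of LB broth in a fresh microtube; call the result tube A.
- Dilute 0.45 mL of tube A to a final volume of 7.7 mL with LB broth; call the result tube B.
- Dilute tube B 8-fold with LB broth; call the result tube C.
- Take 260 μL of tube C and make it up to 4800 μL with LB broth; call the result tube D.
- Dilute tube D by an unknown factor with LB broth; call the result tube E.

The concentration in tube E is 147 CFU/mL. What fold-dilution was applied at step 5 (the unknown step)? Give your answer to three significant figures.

Step 1: 15 μL + 1750 μL = 1765 μL total → factor 1765/15 = 117.67
Step 2: 0.45 mL brought to 7.7 mL → factor 7.7/0.45 = 17.111
Step 3: 8-fold → factor 8
Step 4: 260 μL brought to 4800 μL → factor 4800/260 = 18.462
Step 5: unknown factor x
Product of known-step factors = 2.9736 × 10^5
Overall factor = 1.00 × 10^9 CFU/mL / (147 CFU/mL) = 6.8027 × 10^6
x = 6.8027 × 10^6 / 2.9736 × 10^5 = 22.9

22.9-fold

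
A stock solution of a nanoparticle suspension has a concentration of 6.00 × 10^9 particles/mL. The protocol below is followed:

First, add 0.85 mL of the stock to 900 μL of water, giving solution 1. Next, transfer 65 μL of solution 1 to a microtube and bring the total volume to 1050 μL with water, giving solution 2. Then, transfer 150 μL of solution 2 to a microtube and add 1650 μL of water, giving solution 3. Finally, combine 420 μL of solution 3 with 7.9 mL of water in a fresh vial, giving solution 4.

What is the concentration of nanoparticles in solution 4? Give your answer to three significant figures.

Step 1: 0.85 mL + 900 μL = 1.75 mL total → factor 1.75/0.85 = 2.0588
Step 2: 65 μL brought to 1050 μL → factor 1050/65 = 16.154
Step 3: 150 μL + 1650 μL = 1800 μL total → factor 1800/150 = 12
Step 4: 420 μL + 7.9 mL = 8320 μL total → factor 8320/420 = 19.81
Overall dilution factor = 2.0588 × 16.154 × 12 × 19.81 = 7905.9
Final = 6.00 × 10^9 particles/mL / 7905.9 = 7.59 × 10^5 particles/mL

7.59 × 10^5 particles/mL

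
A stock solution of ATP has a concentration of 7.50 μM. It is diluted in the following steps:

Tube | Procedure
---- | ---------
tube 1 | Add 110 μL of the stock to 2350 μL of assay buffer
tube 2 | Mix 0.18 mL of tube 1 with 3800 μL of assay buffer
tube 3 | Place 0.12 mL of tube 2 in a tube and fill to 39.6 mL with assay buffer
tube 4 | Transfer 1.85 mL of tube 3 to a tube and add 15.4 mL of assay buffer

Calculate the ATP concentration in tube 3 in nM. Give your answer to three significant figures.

0.0460 nM

Step 1: 110 μL + 2350 μL = 2460 μL total → factor 2460/110 = 22.364
Step 2: 0.18 mL + 3800 μL = 3.98 mL total → factor 3.98/0.18 = 22.111
Step 3: 0.12 mL brought to 39.6 mL → factor 39.6/0.12 = 330
Dilution factor through tube 3 = 22.364 × 22.111 × 330 = 1.6318 × 10^5
[tube 3] = 7.50 μM / 1.6318 × 10^5 = 4.596 × 10^-5 μM = 0.0460 nM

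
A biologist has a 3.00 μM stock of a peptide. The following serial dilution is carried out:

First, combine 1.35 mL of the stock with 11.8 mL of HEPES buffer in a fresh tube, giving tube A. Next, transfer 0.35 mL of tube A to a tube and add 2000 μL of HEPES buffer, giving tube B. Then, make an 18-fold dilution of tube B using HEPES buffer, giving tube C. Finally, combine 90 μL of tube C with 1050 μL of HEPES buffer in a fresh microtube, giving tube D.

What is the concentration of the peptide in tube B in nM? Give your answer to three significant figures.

45.9 nM

Step 1: 1.35 mL + 11.8 mL = 13.15 mL total → factor 13.15/1.35 = 9.7407
Step 2: 0.35 mL + 2000 μL = 2.35 mL total → factor 2.35/0.35 = 6.7143
Dilution factor through tube B = 9.7407 × 6.7143 = 65.402
[tube B] = 3.00 μM / 65.402 = 0.04587 μM = 45.9 nM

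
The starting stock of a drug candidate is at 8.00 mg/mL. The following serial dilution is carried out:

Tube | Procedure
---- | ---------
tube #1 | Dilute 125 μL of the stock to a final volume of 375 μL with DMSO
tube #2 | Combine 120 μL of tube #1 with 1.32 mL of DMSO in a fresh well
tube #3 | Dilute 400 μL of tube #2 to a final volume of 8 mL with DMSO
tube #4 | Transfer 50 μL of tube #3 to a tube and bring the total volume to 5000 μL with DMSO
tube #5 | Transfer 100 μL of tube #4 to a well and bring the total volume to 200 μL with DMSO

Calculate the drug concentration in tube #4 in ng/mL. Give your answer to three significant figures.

111 ng/mL

Step 1: 125 μL brought to 375 μL → factor 375/125 = 3
Step 2: 120 μL + 1.32 mL = 1440 μL total → factor 1440/120 = 12
Step 3: 400 μL brought to 8 mL → factor 8000/400 = 20
Step 4: 50 μL brought to 5000 μL → factor 5000/50 = 100
Dilution factor through tube #4 = 3 × 12 × 20 × 100 = 72000
[tube #4] = 8.00 mg/mL / 72000 = 0.0001111 mg/mL = 111 ng/mL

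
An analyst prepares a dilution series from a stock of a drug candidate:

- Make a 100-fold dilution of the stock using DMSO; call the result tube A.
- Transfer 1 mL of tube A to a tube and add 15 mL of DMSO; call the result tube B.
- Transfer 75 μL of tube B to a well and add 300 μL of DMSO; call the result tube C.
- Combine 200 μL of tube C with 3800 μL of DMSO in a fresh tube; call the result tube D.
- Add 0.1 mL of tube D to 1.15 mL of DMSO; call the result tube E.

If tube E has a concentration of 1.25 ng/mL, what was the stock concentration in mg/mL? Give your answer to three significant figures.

2.50 mg/mL

Step 1: 100-fold → factor 100
Step 2: 1 mL + 15 mL = 16 mL total → factor 16/1 = 16
Step 3: 75 μL + 300 μL = 375 μL total → factor 375/75 = 5
Step 4: 200 μL + 3800 μL = 4000 μL total → factor 4000/200 = 20
Step 5: 0.1 mL + 1.15 mL = 1.25 mL total → factor 1.25/0.1 = 12.5
Overall dilution factor = 100 × 16 × 5 × 20 × 12.5 = 2 × 10^6
Stock = 1.25 ng/mL × 2 × 10^6 = 2.500 × 10^6 ng/mL = 2.50 mg/mL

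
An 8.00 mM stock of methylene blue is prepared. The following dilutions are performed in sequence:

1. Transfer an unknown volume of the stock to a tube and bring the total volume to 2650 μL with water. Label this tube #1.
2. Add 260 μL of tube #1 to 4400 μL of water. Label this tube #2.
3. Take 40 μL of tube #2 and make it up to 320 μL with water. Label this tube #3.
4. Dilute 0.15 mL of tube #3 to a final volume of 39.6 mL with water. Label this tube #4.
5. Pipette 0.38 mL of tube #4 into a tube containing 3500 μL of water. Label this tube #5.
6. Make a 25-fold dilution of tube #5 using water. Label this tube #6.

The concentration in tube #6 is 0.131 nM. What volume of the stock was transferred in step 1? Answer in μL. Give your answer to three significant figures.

419 μL

Step 1: v brought to 2650 μL → factor = 2650 μL/v
Step 2: 260 μL + 4400 μL = 4660 μL total → factor 4660/260 = 17.923
Step 3: 40 μL brought to 320 μL → factor 320/40 = 8
Step 4: 0.15 mL brought to 39.6 mL → factor 39.6/0.15 = 264
Step 5: 0.38 mL + 3500 μL = 3.88 mL total → factor 3.88/0.38 = 10.211
Step 6: 25-fold → factor 25
Product of known-step factors = 9.6626 × 10^6
Overall factor = 8.00 mM / (0.131 nM) = 6.1069 × 10^7
Step-1 factor = 6.1069 × 10^7 / 9.6626 × 10^6 = 6.3201
v = 2650 μL / 6.3201 = 419 μL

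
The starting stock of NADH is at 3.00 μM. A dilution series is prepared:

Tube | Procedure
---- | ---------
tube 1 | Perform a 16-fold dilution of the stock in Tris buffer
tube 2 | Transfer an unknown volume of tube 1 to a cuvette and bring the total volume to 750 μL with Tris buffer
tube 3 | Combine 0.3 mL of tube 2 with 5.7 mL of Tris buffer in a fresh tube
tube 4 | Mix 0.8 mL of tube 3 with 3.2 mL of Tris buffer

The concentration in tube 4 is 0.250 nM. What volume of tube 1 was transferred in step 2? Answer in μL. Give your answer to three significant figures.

100 μL

Step 1: 16-fold → factor 16
Step 2: v brought to 750 μL → factor = 750 μL/v
Step 3: 0.3 mL + 5.7 mL = 6 mL total → factor 6/0.3 = 20
Step 4: 0.8 mL + 3.2 mL = 4 mL total → factor 4/0.8 = 5
Product of known-step factors = 1600
Overall factor = 3.00 μM / (0.250 nM) = 12000
Step-2 factor = 12000 / 1600 = 7.5
v = 750 μL / 7.5 = 100 μL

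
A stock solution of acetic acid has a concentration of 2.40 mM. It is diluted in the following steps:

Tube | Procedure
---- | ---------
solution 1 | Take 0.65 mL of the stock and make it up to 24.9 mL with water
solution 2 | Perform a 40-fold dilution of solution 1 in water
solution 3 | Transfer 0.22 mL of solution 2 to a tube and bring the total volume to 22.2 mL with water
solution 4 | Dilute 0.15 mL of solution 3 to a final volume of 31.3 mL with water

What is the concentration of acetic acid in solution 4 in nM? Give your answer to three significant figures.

Step 1: 0.65 mL brought to 24.9 mL → factor 24.9/0.65 = 38.308
Step 2: 40-fold → factor 40
Step 3: 0.22 mL brought to 22.2 mL → factor 22.2/0.22 = 100.91
Step 4: 0.15 mL brought to 31.3 mL → factor 31.3/0.15 = 208.67
Overall dilution factor = 38.308 × 40 × 100.91 × 208.67 = 3.2265 × 10^7
Final = 2.40 mM / 3.2265 × 10^7 = 7.438 × 10^-8 mM = 0.0744 nM

0.0744 nM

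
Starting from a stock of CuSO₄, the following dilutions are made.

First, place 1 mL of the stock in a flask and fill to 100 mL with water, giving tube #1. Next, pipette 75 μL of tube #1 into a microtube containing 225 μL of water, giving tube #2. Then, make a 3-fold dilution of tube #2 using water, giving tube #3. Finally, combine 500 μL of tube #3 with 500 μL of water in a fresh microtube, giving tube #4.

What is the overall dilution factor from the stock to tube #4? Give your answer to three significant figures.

2.40 × 10^3

Step 1: 1 mL brought to 100 mL → factor 100/1 = 100
Step 2: 75 μL + 225 μL = 300 μL total → factor 300/75 = 4
Step 3: 3-fold → factor 3
Step 4: 500 μL + 500 μL = 1000 μL total → factor 1000/500 = 2
Overall dilution factor = 100 × 4 × 3 × 2 = 2400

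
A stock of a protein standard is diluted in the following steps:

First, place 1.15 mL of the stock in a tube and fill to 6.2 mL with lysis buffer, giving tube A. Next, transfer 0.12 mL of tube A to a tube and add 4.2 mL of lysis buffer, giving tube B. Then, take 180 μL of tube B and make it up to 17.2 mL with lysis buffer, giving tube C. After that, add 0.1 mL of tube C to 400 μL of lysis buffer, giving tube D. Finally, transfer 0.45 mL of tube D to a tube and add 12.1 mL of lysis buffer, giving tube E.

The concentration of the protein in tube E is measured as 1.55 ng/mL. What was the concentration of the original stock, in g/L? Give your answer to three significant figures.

Step 1: 1.15 mL brought to 6.2 mL → factor 6.2/1.15 = 5.3913
Step 2: 0.12 mL + 4.2 mL = 4.32 mL total → factor 4.32/0.12 = 36
Step 3: 180 μL brought to 17.2 mL → factor 17200/180 = 95.556
Step 4: 0.1 mL + 400 μL = 0.5 mL total → factor 0.5/0.1 = 5
Step 5: 0.45 mL + 12.1 mL = 12.55 mL total → factor 12.55/0.45 = 27.889
Overall dilution factor = 5.3913 × 36 × 95.556 × 5 × 27.889 = 2.5861 × 10^6
Stock = 1.55 ng/mL × 2.5861 × 10^6 = 4.009 × 10^6 ng/mL = 4.01 g/L

4.01 g/L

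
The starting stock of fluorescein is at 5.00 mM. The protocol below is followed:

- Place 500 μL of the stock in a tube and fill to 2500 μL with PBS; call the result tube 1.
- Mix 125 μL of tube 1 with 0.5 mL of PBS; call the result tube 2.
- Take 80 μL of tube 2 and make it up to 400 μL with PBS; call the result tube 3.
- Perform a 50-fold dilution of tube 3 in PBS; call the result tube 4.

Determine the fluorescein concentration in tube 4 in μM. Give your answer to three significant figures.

0.800 μM

Step 1: 500 μL brought to 2500 μL → factor 2500/500 = 5
Step 2: 125 μL + 0.5 mL = 625 μL total → factor 625/125 = 5
Step 3: 80 μL brought to 400 μL → factor 400/80 = 5
Step 4: 50-fold → factor 50
Overall dilution factor = 5 × 5 × 5 × 50 = 6250
Final = 5.00 mM / 6250 = 0.0008000 mM = 0.800 μM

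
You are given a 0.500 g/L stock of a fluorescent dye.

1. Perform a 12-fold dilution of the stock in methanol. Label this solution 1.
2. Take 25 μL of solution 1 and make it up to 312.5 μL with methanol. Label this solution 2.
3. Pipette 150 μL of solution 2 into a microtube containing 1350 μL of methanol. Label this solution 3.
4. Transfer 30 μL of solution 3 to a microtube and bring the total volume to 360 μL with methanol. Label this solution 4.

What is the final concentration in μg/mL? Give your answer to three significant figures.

Step 1: 12-fold → factor 12
Step 2: 25 μL brought to 312.5 μL → factor 312.5/25 = 12.5
Step 3: 150 μL + 1350 μL = 1500 μL total → factor 1500/150 = 10
Step 4: 30 μL brought to 360 μL → factor 360/30 = 12
Overall dilution factor = 12 × 12.5 × 10 × 12 = 18000
Final = 0.500 g/L / 18000 = 2.778 × 10^-5 g/L = 0.0278 μg/mL

0.0278 μg/mL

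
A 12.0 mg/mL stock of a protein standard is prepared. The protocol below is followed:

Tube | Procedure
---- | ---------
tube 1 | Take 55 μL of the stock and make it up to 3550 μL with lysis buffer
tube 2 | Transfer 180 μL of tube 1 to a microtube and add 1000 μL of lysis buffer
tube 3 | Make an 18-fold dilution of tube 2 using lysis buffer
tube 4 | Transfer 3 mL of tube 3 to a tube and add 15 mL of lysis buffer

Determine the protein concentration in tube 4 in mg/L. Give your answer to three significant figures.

Step 1: 55 μL brought to 3550 μL → factor 3550/55 = 64.545
Step 2: 180 μL + 1000 μL = 1180 μL total → factor 1180/180 = 6.5556
Step 3: 18-fold → factor 18
Step 4: 3 mL + 15 mL = 18 mL total → factor 18/3 = 6
Overall dilution factor = 64.545 × 6.5556 × 18 × 6 = 45698
Final = 12.0 mg/mL / 45698 = 0.0002626 mg/mL = 0.263 mg/L

0.263 mg/L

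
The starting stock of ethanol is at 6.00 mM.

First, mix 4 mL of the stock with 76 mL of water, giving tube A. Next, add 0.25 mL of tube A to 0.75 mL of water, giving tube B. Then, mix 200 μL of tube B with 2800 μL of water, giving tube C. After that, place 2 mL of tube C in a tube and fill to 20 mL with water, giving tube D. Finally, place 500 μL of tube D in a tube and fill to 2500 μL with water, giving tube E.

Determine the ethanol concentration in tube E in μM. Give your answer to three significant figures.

Step 1: 4 mL + 76 mL = 80 mL total → factor 80/4 = 20
Step 2: 0.25 mL + 0.75 mL = 1 mL total → factor 1/0.25 = 4
Step 3: 200 μL + 2800 μL = 3000 μL total → factor 3000/200 = 15
Step 4: 2 mL brought to 20 mL → factor 20/2 = 10
Step 5: 500 μL brought to 2500 μL → factor 2500/500 = 5
Overall dilution factor = 20 × 4 × 15 × 10 × 5 = 60000
Final = 6.00 mM / 60000 = 0.0001000 mM = 0.100 μM

0.100 μM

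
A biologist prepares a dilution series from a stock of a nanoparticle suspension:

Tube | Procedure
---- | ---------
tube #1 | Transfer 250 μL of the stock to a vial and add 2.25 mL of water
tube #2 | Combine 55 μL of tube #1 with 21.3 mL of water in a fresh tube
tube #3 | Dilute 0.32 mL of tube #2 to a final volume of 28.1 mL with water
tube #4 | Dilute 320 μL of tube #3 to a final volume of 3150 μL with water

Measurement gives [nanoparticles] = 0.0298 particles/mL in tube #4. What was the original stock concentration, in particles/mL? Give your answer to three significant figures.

Step 1: 250 μL + 2.25 mL = 2500 μL total → factor 2500/250 = 10
Step 2: 55 μL + 21.3 mL = 21355 μL total → factor 21355/55 = 388.27
Step 3: 0.32 mL brought to 28.1 mL → factor 28.1/0.32 = 87.812
Step 4: 320 μL brought to 3150 μL → factor 3150/320 = 9.8438
Overall dilution factor = 10 × 388.27 × 87.812 × 9.8438 = 3.3562 × 10^6
Stock = 0.0298 particles/mL × 3.3562 × 10^6 = 1.00 × 10^5 particles/mL

1.00 × 10^5 particles/mL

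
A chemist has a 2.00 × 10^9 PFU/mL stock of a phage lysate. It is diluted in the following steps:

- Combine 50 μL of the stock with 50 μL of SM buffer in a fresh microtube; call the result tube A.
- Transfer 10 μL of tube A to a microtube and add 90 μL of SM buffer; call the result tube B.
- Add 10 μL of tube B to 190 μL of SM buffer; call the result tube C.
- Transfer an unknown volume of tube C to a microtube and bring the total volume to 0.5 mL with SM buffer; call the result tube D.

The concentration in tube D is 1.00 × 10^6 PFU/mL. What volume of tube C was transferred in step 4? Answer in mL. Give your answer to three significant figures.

0.100 mL

Step 1: 50 μL + 50 μL = 100 μL total → factor 100/50 = 2
Step 2: 10 μL + 90 μL = 100 μL total → factor 100/10 = 10
Step 3: 10 μL + 190 μL = 200 μL total → factor 200/10 = 20
Step 4: v brought to 0.5 mL → factor = 0.5 mL/v
Product of known-step factors = 400
Overall factor = 2.00 × 10^9 PFU/mL / (1.00 × 10^6 PFU/mL) = 2000
Step-4 factor = 2000 / 400 = 5
v = 0.5 mL / 5 = 0.100 mL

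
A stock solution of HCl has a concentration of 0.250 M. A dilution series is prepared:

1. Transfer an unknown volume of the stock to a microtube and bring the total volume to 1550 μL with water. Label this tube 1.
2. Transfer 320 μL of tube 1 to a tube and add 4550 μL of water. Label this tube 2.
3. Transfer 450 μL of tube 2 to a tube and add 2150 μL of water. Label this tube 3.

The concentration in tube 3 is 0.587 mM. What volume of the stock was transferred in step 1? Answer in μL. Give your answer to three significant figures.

Step 1: v brought to 1550 μL → factor = 1550 μL/v
Step 2: 320 μL + 4550 μL = 4870 μL total → factor 4870/320 = 15.219
Step 3: 450 μL + 2150 μL = 2600 μL total → factor 2600/450 = 5.7778
Product of known-step factors = 87.931
Overall factor = 0.250 M / (0.587 mM) = 425.89
Step-1 factor = 425.89 / 87.931 = 4.8435
v = 1550 μL / 4.8435 = 320 μL

320 μL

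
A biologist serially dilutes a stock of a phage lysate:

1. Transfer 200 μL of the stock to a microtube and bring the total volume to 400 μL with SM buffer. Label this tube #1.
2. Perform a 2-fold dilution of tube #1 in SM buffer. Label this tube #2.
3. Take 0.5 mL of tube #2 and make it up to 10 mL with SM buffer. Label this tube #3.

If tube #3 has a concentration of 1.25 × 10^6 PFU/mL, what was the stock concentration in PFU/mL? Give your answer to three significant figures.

Step 1: 200 μL brought to 400 μL → factor 400/200 = 2
Step 2: 2-fold → factor 2
Step 3: 0.5 mL brought to 10 mL → factor 10/0.5 = 20
Overall dilution factor = 2 × 2 × 20 = 80
Stock = 1.25 × 10^6 PFU/mL × 80 = 1.00 × 10^8 PFU/mL

1.00 × 10^8 PFU/mL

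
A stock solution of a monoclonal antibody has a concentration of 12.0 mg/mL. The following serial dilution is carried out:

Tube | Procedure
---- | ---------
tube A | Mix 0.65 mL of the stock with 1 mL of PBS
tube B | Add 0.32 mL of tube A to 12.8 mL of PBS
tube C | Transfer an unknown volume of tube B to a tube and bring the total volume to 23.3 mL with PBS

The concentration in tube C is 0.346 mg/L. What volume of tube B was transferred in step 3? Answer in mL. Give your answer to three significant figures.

0.0699 mL

Step 1: 0.65 mL + 1 mL = 1.65 mL total → factor 1.65/0.65 = 2.5385
Step 2: 0.32 mL + 12.8 mL = 13.12 mL total → factor 13.12/0.32 = 41
Step 3: v brought to 23.3 mL → factor = 23.3 mL/v
Product of known-step factors = 104.08
Overall factor = 12.0 mg/mL / (0.346 mg/L) = 34682
Step-3 factor = 34682 / 104.08 = 333.24
v = 23.3 mL / 333.24 = 0.0699 mL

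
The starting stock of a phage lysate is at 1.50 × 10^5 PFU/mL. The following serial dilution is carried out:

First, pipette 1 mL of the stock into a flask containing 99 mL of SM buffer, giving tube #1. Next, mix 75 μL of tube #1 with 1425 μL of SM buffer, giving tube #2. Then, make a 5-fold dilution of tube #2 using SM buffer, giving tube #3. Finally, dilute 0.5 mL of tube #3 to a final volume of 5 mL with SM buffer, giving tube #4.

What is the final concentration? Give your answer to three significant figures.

Step 1: 1 mL + 99 mL = 100 mL total → factor 100/1 = 100
Step 2: 75 μL + 1425 μL = 1500 μL total → factor 1500/75 = 20
Step 3: 5-fold → factor 5
Step 4: 0.5 mL brought to 5 mL → factor 5/0.5 = 10
Overall dilution factor = 100 × 20 × 5 × 10 = 1 × 10^5
Final = 1.50 × 10^5 PFU/mL / 1 × 10^5 = 1.50 PFU/mL

1.50 PFU/mL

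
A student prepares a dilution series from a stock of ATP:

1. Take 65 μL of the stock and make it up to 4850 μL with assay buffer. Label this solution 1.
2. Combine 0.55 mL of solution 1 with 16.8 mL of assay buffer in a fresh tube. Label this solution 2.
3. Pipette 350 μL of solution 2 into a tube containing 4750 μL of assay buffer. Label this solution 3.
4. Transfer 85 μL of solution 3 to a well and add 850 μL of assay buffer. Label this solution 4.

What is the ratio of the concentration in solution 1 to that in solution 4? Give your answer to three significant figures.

Step 1: 65 μL brought to 4850 μL → factor 4850/65 = 74.615
Step 2: 0.55 mL + 16.8 mL = 17.35 mL total → factor 17.35/0.55 = 31.545
Step 3: 350 μL + 4750 μL = 5100 μL total → factor 5100/350 = 14.571
Step 4: 85 μL + 850 μL = 935 μL total → factor 935/85 = 11
Dilution factor to solution 1 = 74.615; to solution 4 = 3.7728 × 10^5
[solution 1]/[solution 4] = (factor to solution 4)/(factor to solution 1) = 3.7728 × 10^5/74.615 = 5.06 × 10^3

5.06 × 10^3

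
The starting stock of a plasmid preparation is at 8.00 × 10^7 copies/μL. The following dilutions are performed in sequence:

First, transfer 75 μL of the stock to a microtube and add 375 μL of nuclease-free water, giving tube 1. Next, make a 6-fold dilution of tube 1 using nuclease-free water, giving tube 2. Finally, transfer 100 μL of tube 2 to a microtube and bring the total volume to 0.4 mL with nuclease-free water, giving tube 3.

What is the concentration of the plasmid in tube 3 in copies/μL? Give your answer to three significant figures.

5.56 × 10^5 copies/μL

Step 1: 75 μL + 375 μL = 450 μL total → factor 450/75 = 6
Step 2: 6-fold → factor 6
Step 3: 100 μL brought to 0.4 mL → factor 400/100 = 4
Overall dilution factor = 6 × 6 × 4 = 144
Final = 8.00 × 10^7 copies/μL / 144 = 5.56 × 10^5 copies/μL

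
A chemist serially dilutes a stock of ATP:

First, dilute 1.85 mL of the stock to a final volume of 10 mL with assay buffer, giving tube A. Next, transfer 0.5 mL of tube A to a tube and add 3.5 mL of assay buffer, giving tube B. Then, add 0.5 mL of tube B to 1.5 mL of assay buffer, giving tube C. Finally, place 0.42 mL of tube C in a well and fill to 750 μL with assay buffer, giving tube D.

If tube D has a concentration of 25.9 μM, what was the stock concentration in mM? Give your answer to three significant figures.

8.00 mM

Step 1: 1.85 mL brought to 10 mL → factor 10/1.85 = 5.4054
Step 2: 0.5 mL + 3.5 mL = 4 mL total → factor 4/0.5 = 8
Step 3: 0.5 mL + 1.5 mL = 2 mL total → factor 2/0.5 = 4
Step 4: 0.42 mL brought to 750 μL → factor 0.75/0.42 = 1.7857
Overall dilution factor = 5.4054 × 8 × 4 × 1.7857 = 308.88
Stock = 25.9 μM × 308.88 = 8000 μM = 8.00 mM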